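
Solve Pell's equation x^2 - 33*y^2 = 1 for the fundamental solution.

First expand sqrt(33) as a continued fraction. With x_i = (sqrt(33) + m_i)/d_i and (m_0, d_0) = (0, 1): a_0 = floor(sqrt(33)) = 5, since 5^2 = 25 <= 33 < 36 = 6^2.
Iterate m_{i+1} = d_i*a_i - m_i, d_{i+1} = (33 - m_{i+1}^2)/d_i, a_{i+1} = floor((a_0 + m_{i+1})/d_{i+1}):
  m_1 = 1*5 - 0 = 5, d_1 = (33 - 5^2)/1 = 8/1 = 8, a_1 = floor((5 + 5)/8) = 1.
  m_2 = 8*1 - 5 = 3, d_2 = (33 - 3^2)/8 = 24/8 = 3, a_2 = floor((5 + 3)/3) = 2.
  m_3 = 3*2 - 3 = 3, d_3 = (33 - 3^2)/3 = 24/3 = 8, a_3 = floor((5 + 3)/8) = 1.
  m_4 = 8*1 - 3 = 5, d_4 = (33 - 5^2)/8 = 8/8 = 1, a_4 = floor((5 + 5)/1) = 10.
  m_5 = 1*10 - 5 = 5, d_5 = (33 - 5^2)/1 = 8/1 = 8: (m_5, d_5) = (m_1, d_1) = (5, 8), so from here the quotients repeat a_1, ..., a_4; the period length is 4.
So sqrt(33) = [5; (1, 2, 1, 10)] with period length k = 4.
k is even, so the fundamental solution of x^2 - 33y^2 = 1 is (p_{k-1}, q_{k-1}) = (p_3, q_3); compute convergents through index 3.
Convergents (p_i = a_i*p_{i-1} + p_{i-2}, q_i = a_i*q_{i-1} + q_{i-2} with p_{-2}=0, p_{-1}=1, q_{-2}=1, q_{-1}=0):
  i=0: a_0=5, p_0 = 5*1 + 0 = 5, q_0 = 5*0 + 1 = 1.
  i=1: a_1=1, p_1 = 1*5 + 1 = 6, q_1 = 1*1 + 0 = 1.
  i=2: a_2=2, p_2 = 2*6 + 5 = 17, q_2 = 2*1 + 1 = 3.
  i=3: a_3=1, p_3 = 1*17 + 6 = 23, q_3 = 1*3 + 1 = 4.
Check: 23^2 - 33*4^2 = 529 - 528 = 1, so (x, y) = (23, 4) solves the equation, and by the theorem it is the least positive solution.

(x, y) = (23, 4)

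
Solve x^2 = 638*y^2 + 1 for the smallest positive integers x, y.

(x, y) = (42283, 1674)

First expand sqrt(638) as a continued fraction. With x_i = (sqrt(638) + m_i)/d_i and (m_0, d_0) = (0, 1): a_0 = floor(sqrt(638)) = 25, since 25^2 = 625 <= 638 < 676 = 26^2.
Iterate m_{i+1} = d_i*a_i - m_i, d_{i+1} = (638 - m_{i+1}^2)/d_i, a_{i+1} = floor((a_0 + m_{i+1})/d_{i+1}):
  m_1 = 1*25 - 0 = 25, d_1 = (638 - 25^2)/1 = 13/1 = 13, a_1 = floor((25 + 25)/13) = 3.
  m_2 = 13*3 - 25 = 14, d_2 = (638 - 14^2)/13 = 442/13 = 34, a_2 = floor((25 + 14)/34) = 1.
  m_3 = 34*1 - 14 = 20, d_3 = (638 - 20^2)/34 = 238/34 = 7, a_3 = floor((25 + 20)/7) = 6.
  m_4 = 7*6 - 20 = 22, d_4 = (638 - 22^2)/7 = 154/7 = 22, a_4 = floor((25 + 22)/22) = 2.
  m_5 = 22*2 - 22 = 22, d_5 = (638 - 22^2)/22 = 154/22 = 7, a_5 = floor((25 + 22)/7) = 6.
  m_6 = 7*6 - 22 = 20, d_6 = (638 - 20^2)/7 = 238/7 = 34, a_6 = floor((25 + 20)/34) = 1.
  m_7 = 34*1 - 20 = 14, d_7 = (638 - 14^2)/34 = 442/34 = 13, a_7 = floor((25 + 14)/13) = 3.
  m_8 = 13*3 - 14 = 25, d_8 = (638 - 25^2)/13 = 13/13 = 1, a_8 = floor((25 + 25)/1) = 50.
  m_9 = 1*50 - 25 = 25, d_9 = (638 - 25^2)/1 = 13/1 = 13: (m_9, d_9) = (m_1, d_1) = (25, 13), so from here the quotients repeat a_1, ..., a_8; the period length is 8.
So sqrt(638) = [25; (3, 1, 6, 2, 6, 1, 3, 50)] with period length k = 8.
k is even, so the fundamental solution of x^2 - 638y^2 = 1 is (p_{k-1}, q_{k-1}) = (p_7, q_7); compute convergents through index 7.
Convergents (p_i = a_i*p_{i-1} + p_{i-2}, q_i = a_i*q_{i-1} + q_{i-2} with p_{-2}=0, p_{-1}=1, q_{-2}=1, q_{-1}=0):
  i=0: a_0=25, p_0 = 25*1 + 0 = 25, q_0 = 25*0 + 1 = 1.
  i=1: a_1=3, p_1 = 3*25 + 1 = 76, q_1 = 3*1 + 0 = 3.
  i=2: a_2=1, p_2 = 1*76 + 25 = 101, q_2 = 1*3 + 1 = 4.
  i=3: a_3=6, p_3 = 6*101 + 76 = 682, q_3 = 6*4 + 3 = 27.
  i=4: a_4=2, p_4 = 2*682 + 101 = 1465, q_4 = 2*27 + 4 = 58.
  i=5: a_5=6, p_5 = 6*1465 + 682 = 9472, q_5 = 6*58 + 27 = 375.
  i=6: a_6=1, p_6 = 1*9472 + 1465 = 10937, q_6 = 1*375 + 58 = 433.
  i=7: a_7=3, p_7 = 3*10937 + 9472 = 42283, q_7 = 3*433 + 375 = 1674.
Check: 42283^2 - 638*1674^2 = 1787852089 - 1787852088 = 1, so (x, y) = (42283, 1674) solves the equation, and by the theorem it is the least positive solution.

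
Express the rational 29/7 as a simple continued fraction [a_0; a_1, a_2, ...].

[4; 7]

Run the Euclidean algorithm on 29 and 7; the successive quotients are the partial quotients a_0, a_1, ... (each step inverts the fractional part left over by the previous one):
  29 = 4*7 + 1, so a_0 = 4.
  7 = 7*1 + 0, so a_1 = 7.
The remainder reaches 0 after 2 divisions, so the expansion has 2 partial quotients, read off in order.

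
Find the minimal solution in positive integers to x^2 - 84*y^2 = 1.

(x, y) = (55, 6)

First expand sqrt(84) as a continued fraction. With x_i = (sqrt(84) + m_i)/d_i and (m_0, d_0) = (0, 1): a_0 = floor(sqrt(84)) = 9, since 9^2 = 81 <= 84 < 100 = 10^2.
Iterate m_{i+1} = d_i*a_i - m_i, d_{i+1} = (84 - m_{i+1}^2)/d_i, a_{i+1} = floor((a_0 + m_{i+1})/d_{i+1}):
  m_1 = 1*9 - 0 = 9, d_1 = (84 - 9^2)/1 = 3/1 = 3, a_1 = floor((9 + 9)/3) = 6.
  m_2 = 3*6 - 9 = 9, d_2 = (84 - 9^2)/3 = 3/3 = 1, a_2 = floor((9 + 9)/1) = 18.
  m_3 = 1*18 - 9 = 9, d_3 = (84 - 9^2)/1 = 3/1 = 3: (m_3, d_3) = (m_1, d_1) = (9, 3), so from here the quotients repeat a_1, a_2; the period length is 2.
So sqrt(84) = [9; (6, 18)] with period length k = 2.
k is even, so the fundamental solution of x^2 - 84y^2 = 1 is (p_{k-1}, q_{k-1}) = (p_1, q_1); compute convergents through index 1.
Convergents (p_i = a_i*p_{i-1} + p_{i-2}, q_i = a_i*q_{i-1} + q_{i-2} with p_{-2}=0, p_{-1}=1, q_{-2}=1, q_{-1}=0):
  i=0: a_0=9, p_0 = 9*1 + 0 = 9, q_0 = 9*0 + 1 = 1.
  i=1: a_1=6, p_1 = 6*9 + 1 = 55, q_1 = 6*1 + 0 = 6.
Check: 55^2 - 84*6^2 = 3025 - 3024 = 1, so (x, y) = (55, 6) solves the equation, and by the theorem it is the least positive solution.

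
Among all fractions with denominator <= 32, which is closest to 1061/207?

Expand x = 1061/207 as a continued fraction with the Euclidean algorithm:
  1061 = 5*207 + 26, so a_0 = 5.
  207 = 7*26 + 25, so a_1 = 7.
  26 = 1*25 + 1, so a_2 = 1.
  25 = 25*1 + 0, so a_3 = 25.
so x = [5; 7, 1, 25].
Convergents (p_i = a_i*p_{i-1} + p_{i-2}, q_i = a_i*q_{i-1} + q_{i-2} with p_{-2}=0, p_{-1}=1, q_{-2}=1, q_{-1}=0), until the denominator exceeds 32:
  i=0: a_0=5, p_0 = 5*1 + 0 = 5, q_0 = 5*0 + 1 = 1.
  i=1: a_1=7, p_1 = 7*5 + 1 = 36, q_1 = 7*1 + 0 = 7.
  i=2: a_2=1, p_2 = 1*36 + 5 = 41, q_2 = 1*7 + 1 = 8.
  i=3: a_3=25, p_3 = 25*41 + 36 = 1061, q_3 = 25*8 + 7 = 207.
q_3 = 207 > 32, so the last convergent with denominator <= 32 is p_2/q_2 = 41/8.
The closest fraction with denominator <= 32 is either p_2/q_2 or the intermediate fraction (k*p_2 + p_1)/(k*q_2 + q_1) with the largest k >= 1 whose denominator stays <= 32; these approach x as k grows, and every other convergent or intermediate fraction in range is farther away.
Largest k: floor((32 - q_1)/q_2) = floor((32 - 7)/8) = 3.
That gives (3*41 + 36)/(3*8 + 7) = 159/31.
Compare the errors: |x - 41/8| = |1061*8 - 41*207|/(207*8) = 1/1656, and |x - 159/31| = |1061*31 - 159*207|/(207*31) = 22/6417.
Cross-multiplying, 1*6417 = 6417 < 36432 = 22*1656, so 1/1656 is smaller: the convergent 41/8 is closer to x than 159/31.

41/8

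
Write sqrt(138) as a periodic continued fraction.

Write x_i = (sqrt(138) + m_i)/d_i with (m_0, d_0) = (0, 1). a_0 = floor(sqrt(138)) = 11, since 11^2 = 121 <= 138 < 144 = 12^2.
Iterate m_{i+1} = d_i*a_i - m_i, d_{i+1} = (138 - m_{i+1}^2)/d_i, a_{i+1} = floor((a_0 + m_{i+1})/d_{i+1}):
  m_1 = 1*11 - 0 = 11, d_1 = (138 - 11^2)/1 = 17/1 = 17, a_1 = floor((11 + 11)/17) = 1.
  m_2 = 17*1 - 11 = 6, d_2 = (138 - 6^2)/17 = 102/17 = 6, a_2 = floor((11 + 6)/6) = 2.
  m_3 = 6*2 - 6 = 6, d_3 = (138 - 6^2)/6 = 102/6 = 17, a_3 = floor((11 + 6)/17) = 1.
  m_4 = 17*1 - 6 = 11, d_4 = (138 - 11^2)/17 = 17/17 = 1, a_4 = floor((11 + 11)/1) = 22.
  m_5 = 1*22 - 11 = 11, d_5 = (138 - 11^2)/1 = 17/1 = 17: (m_5, d_5) = (m_1, d_1) = (11, 17), so from here the quotients repeat a_1, ..., a_4; the period length is 4.
Hence the expansion of sqrt(138) is a_0 = 11 followed by the repeating block 1, 2, 1, 22 (period 4).

[11; (1, 2, 1, 22)]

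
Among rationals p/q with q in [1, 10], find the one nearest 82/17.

29/6

Expand x = 82/17 as a continued fraction with the Euclidean algorithm:
  82 = 4*17 + 14, so a_0 = 4.
  17 = 1*14 + 3, so a_1 = 1.
  14 = 4*3 + 2, so a_2 = 4.
  3 = 1*2 + 1, so a_3 = 1.
  2 = 2*1 + 0, so a_4 = 2.
so x = [4; 1, 4, 1, 2].
Convergents (p_i = a_i*p_{i-1} + p_{i-2}, q_i = a_i*q_{i-1} + q_{i-2} with p_{-2}=0, p_{-1}=1, q_{-2}=1, q_{-1}=0), until the denominator exceeds 10:
  i=0: a_0=4, p_0 = 4*1 + 0 = 4, q_0 = 4*0 + 1 = 1.
  i=1: a_1=1, p_1 = 1*4 + 1 = 5, q_1 = 1*1 + 0 = 1.
  i=2: a_2=4, p_2 = 4*5 + 4 = 24, q_2 = 4*1 + 1 = 5.
  i=3: a_3=1, p_3 = 1*24 + 5 = 29, q_3 = 1*5 + 1 = 6.
  i=4: a_4=2, p_4 = 2*29 + 24 = 82, q_4 = 2*6 + 5 = 17.
q_4 = 17 > 10, so the last convergent with denominator <= 10 is p_3/q_3 = 29/6.
The closest fraction with denominator <= 10 is either p_3/q_3 or the intermediate fraction (k*p_3 + p_2)/(k*q_3 + q_2) with the largest k >= 1 whose denominator stays <= 10; these approach x as k grows, and every other convergent or intermediate fraction in range is farther away.
Largest k: floor((10 - q_2)/q_3) = floor((10 - 5)/6) = 0.
Since k = 0, no intermediate fraction beyond p_3/q_3 has denominator <= 10, so the convergent 29/6 is the closest (its error is |82*6 - 29*17|/(17*6) = 1/102).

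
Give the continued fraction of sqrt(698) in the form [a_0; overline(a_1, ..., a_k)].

Write x_i = (sqrt(698) + m_i)/d_i with (m_0, d_0) = (0, 1). a_0 = floor(sqrt(698)) = 26, since 26^2 = 676 <= 698 < 729 = 27^2.
Iterate m_{i+1} = d_i*a_i - m_i, d_{i+1} = (698 - m_{i+1}^2)/d_i, a_{i+1} = floor((a_0 + m_{i+1})/d_{i+1}):
  m_1 = 1*26 - 0 = 26, d_1 = (698 - 26^2)/1 = 22/1 = 22, a_1 = floor((26 + 26)/22) = 2.
  m_2 = 22*2 - 26 = 18, d_2 = (698 - 18^2)/22 = 374/22 = 17, a_2 = floor((26 + 18)/17) = 2.
  m_3 = 17*2 - 18 = 16, d_3 = (698 - 16^2)/17 = 442/17 = 26, a_3 = floor((26 + 16)/26) = 1.
  m_4 = 26*1 - 16 = 10, d_4 = (698 - 10^2)/26 = 598/26 = 23, a_4 = floor((26 + 10)/23) = 1.
  m_5 = 23*1 - 10 = 13, d_5 = (698 - 13^2)/23 = 529/23 = 23, a_5 = floor((26 + 13)/23) = 1.
  m_6 = 23*1 - 13 = 10, d_6 = (698 - 10^2)/23 = 598/23 = 26, a_6 = floor((26 + 10)/26) = 1.
  m_7 = 26*1 - 10 = 16, d_7 = (698 - 16^2)/26 = 442/26 = 17, a_7 = floor((26 + 16)/17) = 2.
  m_8 = 17*2 - 16 = 18, d_8 = (698 - 18^2)/17 = 374/17 = 22, a_8 = floor((26 + 18)/22) = 2.
  m_9 = 22*2 - 18 = 26, d_9 = (698 - 26^2)/22 = 22/22 = 1, a_9 = floor((26 + 26)/1) = 52.
  m_10 = 1*52 - 26 = 26, d_10 = (698 - 26^2)/1 = 22/1 = 22: (m_10, d_10) = (m_1, d_1) = (26, 22), so from here the quotients repeat a_1, ..., a_9; the period length is 9.
Hence the expansion of sqrt(698) is a_0 = 26 followed by the repeating block 2, 2, 1, 1, 1, 1, 2, 2, 52 (period 9).

[26; overline(2, 2, 1, 1, 1, 1, 2, 2, 52)]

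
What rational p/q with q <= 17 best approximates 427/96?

40/9

Expand x = 427/96 as a continued fraction with the Euclidean algorithm:
  427 = 4*96 + 43, so a_0 = 4.
  96 = 2*43 + 10, so a_1 = 2.
  43 = 4*10 + 3, so a_2 = 4.
  10 = 3*3 + 1, so a_3 = 3.
  3 = 3*1 + 0, so a_4 = 3.
so x = [4; 2, 4, 3, 3].
Convergents (p_i = a_i*p_{i-1} + p_{i-2}, q_i = a_i*q_{i-1} + q_{i-2} with p_{-2}=0, p_{-1}=1, q_{-2}=1, q_{-1}=0), until the denominator exceeds 17:
  i=0: a_0=4, p_0 = 4*1 + 0 = 4, q_0 = 4*0 + 1 = 1.
  i=1: a_1=2, p_1 = 2*4 + 1 = 9, q_1 = 2*1 + 0 = 2.
  i=2: a_2=4, p_2 = 4*9 + 4 = 40, q_2 = 4*2 + 1 = 9.
  i=3: a_3=3, p_3 = 3*40 + 9 = 129, q_3 = 3*9 + 2 = 29.
q_3 = 29 > 17, so the last convergent with denominator <= 17 is p_2/q_2 = 40/9.
The closest fraction with denominator <= 17 is either p_2/q_2 or the intermediate fraction (k*p_2 + p_1)/(k*q_2 + q_1) with the largest k >= 1 whose denominator stays <= 17; these approach x as k grows, and every other convergent or intermediate fraction in range is farther away.
Largest k: floor((17 - q_1)/q_2) = floor((17 - 2)/9) = 1.
That gives (1*40 + 9)/(1*9 + 2) = 49/11.
Compare the errors: |x - 40/9| = |427*9 - 40*96|/(96*9) = 3/864, and |x - 49/11| = |427*11 - 49*96|/(96*11) = 7/1056.
Cross-multiplying, 3*1056 = 3168 < 6048 = 7*864, so 3/864 is smaller: the convergent 40/9 is closer to x than 49/11.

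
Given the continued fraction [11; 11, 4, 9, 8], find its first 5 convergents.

Using the convergent recurrence p_i = a_i*p_{i-1} + p_{i-2}, q_i = a_i*q_{i-1} + q_{i-2} with p_{-2}=0, p_{-1}=1, q_{-2}=1, q_{-1}=0:
  i=0: a_0=11, p_0 = 11*1 + 0 = 11, q_0 = 11*0 + 1 = 1.
  i=1: a_1=11, p_1 = 11*11 + 1 = 122, q_1 = 11*1 + 0 = 11.
  i=2: a_2=4, p_2 = 4*122 + 11 = 499, q_2 = 4*11 + 1 = 45.
  i=3: a_3=9, p_3 = 9*499 + 122 = 4613, q_3 = 9*45 + 11 = 416.
  i=4: a_4=8, p_4 = 8*4613 + 499 = 37403, q_4 = 8*416 + 45 = 3373.

11/1, 122/11, 499/45, 4613/416, 37403/3373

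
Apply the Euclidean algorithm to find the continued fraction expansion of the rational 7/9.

Run the Euclidean algorithm on 7 and 9; the successive quotients are the partial quotients a_0, a_1, ... (each step inverts the fractional part left over by the previous one):
  7 = 0*9 + 7, so a_0 = 0.
  9 = 1*7 + 2, so a_1 = 1.
  7 = 3*2 + 1, so a_2 = 3.
  2 = 2*1 + 0, so a_3 = 2.
The remainder reaches 0 after 4 divisions, so the expansion has 4 partial quotients, read off in order.

[0; 1, 3, 2]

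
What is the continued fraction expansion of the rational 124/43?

Run the Euclidean algorithm on 124 and 43; the successive quotients are the partial quotients a_0, a_1, ... (each step inverts the fractional part left over by the previous one):
  124 = 2*43 + 38, so a_0 = 2.
  43 = 1*38 + 5, so a_1 = 1.
  38 = 7*5 + 3, so a_2 = 7.
  5 = 1*3 + 2, so a_3 = 1.
  3 = 1*2 + 1, so a_4 = 1.
  2 = 2*1 + 0, so a_5 = 2.
The remainder reaches 0 after 6 divisions, so the expansion has 6 partial quotients, read off in order.

[2; 1, 7, 1, 1, 2]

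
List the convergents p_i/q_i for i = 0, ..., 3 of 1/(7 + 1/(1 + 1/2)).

0/1, 1/7, 1/8, 3/23

Using the convergent recurrence p_i = a_i*p_{i-1} + p_{i-2}, q_i = a_i*q_{i-1} + q_{i-2} with p_{-2}=0, p_{-1}=1, q_{-2}=1, q_{-1}=0:
  i=0: a_0=0, p_0 = 0*1 + 0 = 0, q_0 = 0*0 + 1 = 1.
  i=1: a_1=7, p_1 = 7*0 + 1 = 1, q_1 = 7*1 + 0 = 7.
  i=2: a_2=1, p_2 = 1*1 + 0 = 1, q_2 = 1*7 + 1 = 8.
  i=3: a_3=2, p_3 = 2*1 + 1 = 3, q_3 = 2*8 + 7 = 23.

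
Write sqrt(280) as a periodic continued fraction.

Write x_i = (sqrt(280) + m_i)/d_i with (m_0, d_0) = (0, 1). a_0 = floor(sqrt(280)) = 16, since 16^2 = 256 <= 280 < 289 = 17^2.
Iterate m_{i+1} = d_i*a_i - m_i, d_{i+1} = (280 - m_{i+1}^2)/d_i, a_{i+1} = floor((a_0 + m_{i+1})/d_{i+1}):
  m_1 = 1*16 - 0 = 16, d_1 = (280 - 16^2)/1 = 24/1 = 24, a_1 = floor((16 + 16)/24) = 1.
  m_2 = 24*1 - 16 = 8, d_2 = (280 - 8^2)/24 = 216/24 = 9, a_2 = floor((16 + 8)/9) = 2.
  m_3 = 9*2 - 8 = 10, d_3 = (280 - 10^2)/9 = 180/9 = 20, a_3 = floor((16 + 10)/20) = 1.
  m_4 = 20*1 - 10 = 10, d_4 = (280 - 10^2)/20 = 180/20 = 9, a_4 = floor((16 + 10)/9) = 2.
  m_5 = 9*2 - 10 = 8, d_5 = (280 - 8^2)/9 = 216/9 = 24, a_5 = floor((16 + 8)/24) = 1.
  m_6 = 24*1 - 8 = 16, d_6 = (280 - 16^2)/24 = 24/24 = 1, a_6 = floor((16 + 16)/1) = 32.
  m_7 = 1*32 - 16 = 16, d_7 = (280 - 16^2)/1 = 24/1 = 24: (m_7, d_7) = (m_1, d_1) = (16, 24), so from here the quotients repeat a_1, ..., a_6; the period length is 6.
Hence the expansion of sqrt(280) is a_0 = 16 followed by the repeating block 1, 2, 1, 2, 1, 32 (period 6).

[16; (1, 2, 1, 2, 1, 32)]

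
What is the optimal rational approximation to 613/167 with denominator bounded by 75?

Expand x = 613/167 as a continued fraction with the Euclidean algorithm:
  613 = 3*167 + 112, so a_0 = 3.
  167 = 1*112 + 55, so a_1 = 1.
  112 = 2*55 + 2, so a_2 = 2.
  55 = 27*2 + 1, so a_3 = 27.
  2 = 2*1 + 0, so a_4 = 2.
so x = [3; 1, 2, 27, 2].
Convergents (p_i = a_i*p_{i-1} + p_{i-2}, q_i = a_i*q_{i-1} + q_{i-2} with p_{-2}=0, p_{-1}=1, q_{-2}=1, q_{-1}=0), until the denominator exceeds 75:
  i=0: a_0=3, p_0 = 3*1 + 0 = 3, q_0 = 3*0 + 1 = 1.
  i=1: a_1=1, p_1 = 1*3 + 1 = 4, q_1 = 1*1 + 0 = 1.
  i=2: a_2=2, p_2 = 2*4 + 3 = 11, q_2 = 2*1 + 1 = 3.
  i=3: a_3=27, p_3 = 27*11 + 4 = 301, q_3 = 27*3 + 1 = 82.
q_3 = 82 > 75, so the last convergent with denominator <= 75 is p_2/q_2 = 11/3.
The closest fraction with denominator <= 75 is either p_2/q_2 or the intermediate fraction (k*p_2 + p_1)/(k*q_2 + q_1) with the largest k >= 1 whose denominator stays <= 75; these approach x as k grows, and every other convergent or intermediate fraction in range is farther away.
Largest k: floor((75 - q_1)/q_2) = floor((75 - 1)/3) = 24.
That gives (24*11 + 4)/(24*3 + 1) = 268/73.
Compare the errors: |x - 11/3| = |613*3 - 11*167|/(167*3) = 2/501, and |x - 268/73| = |613*73 - 268*167|/(167*73) = 7/12191.
Cross-multiplying, 7*501 = 3507 < 24382 = 2*12191, so 7/12191 is smaller: the intermediate fraction 268/73 is closer to x than 11/3.

268/73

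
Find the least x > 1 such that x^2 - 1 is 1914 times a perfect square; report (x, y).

(x, y) = (175, 4)

First expand sqrt(1914) as a continued fraction. With x_i = (sqrt(1914) + m_i)/d_i and (m_0, d_0) = (0, 1): a_0 = floor(sqrt(1914)) = 43, since 43^2 = 1849 <= 1914 < 1936 = 44^2.
Iterate m_{i+1} = d_i*a_i - m_i, d_{i+1} = (1914 - m_{i+1}^2)/d_i, a_{i+1} = floor((a_0 + m_{i+1})/d_{i+1}):
  m_1 = 1*43 - 0 = 43, d_1 = (1914 - 43^2)/1 = 65/1 = 65, a_1 = floor((43 + 43)/65) = 1.
  m_2 = 65*1 - 43 = 22, d_2 = (1914 - 22^2)/65 = 1430/65 = 22, a_2 = floor((43 + 22)/22) = 2.
  m_3 = 22*2 - 22 = 22, d_3 = (1914 - 22^2)/22 = 1430/22 = 65, a_3 = floor((43 + 22)/65) = 1.
  m_4 = 65*1 - 22 = 43, d_4 = (1914 - 43^2)/65 = 65/65 = 1, a_4 = floor((43 + 43)/1) = 86.
  m_5 = 1*86 - 43 = 43, d_5 = (1914 - 43^2)/1 = 65/1 = 65: (m_5, d_5) = (m_1, d_1) = (43, 65), so from here the quotients repeat a_1, ..., a_4; the period length is 4.
So sqrt(1914) = [43; (1, 2, 1, 86)] with period length k = 4.
k is even, so the fundamental solution of x^2 - 1914y^2 = 1 is (p_{k-1}, q_{k-1}) = (p_3, q_3); compute convergents through index 3.
Convergents (p_i = a_i*p_{i-1} + p_{i-2}, q_i = a_i*q_{i-1} + q_{i-2} with p_{-2}=0, p_{-1}=1, q_{-2}=1, q_{-1}=0):
  i=0: a_0=43, p_0 = 43*1 + 0 = 43, q_0 = 43*0 + 1 = 1.
  i=1: a_1=1, p_1 = 1*43 + 1 = 44, q_1 = 1*1 + 0 = 1.
  i=2: a_2=2, p_2 = 2*44 + 43 = 131, q_2 = 2*1 + 1 = 3.
  i=3: a_3=1, p_3 = 1*131 + 44 = 175, q_3 = 1*3 + 1 = 4.
Check: 175^2 - 1914*4^2 = 30625 - 30624 = 1, so (x, y) = (175, 4) solves the equation, and by the theorem it is the least positive solution.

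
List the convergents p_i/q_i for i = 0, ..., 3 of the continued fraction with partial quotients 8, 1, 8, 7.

Using the convergent recurrence p_i = a_i*p_{i-1} + p_{i-2}, q_i = a_i*q_{i-1} + q_{i-2} with p_{-2}=0, p_{-1}=1, q_{-2}=1, q_{-1}=0:
  i=0: a_0=8, p_0 = 8*1 + 0 = 8, q_0 = 8*0 + 1 = 1.
  i=1: a_1=1, p_1 = 1*8 + 1 = 9, q_1 = 1*1 + 0 = 1.
  i=2: a_2=8, p_2 = 8*9 + 8 = 80, q_2 = 8*1 + 1 = 9.
  i=3: a_3=7, p_3 = 7*80 + 9 = 569, q_3 = 7*9 + 1 = 64.

8/1, 9/1, 80/9, 569/64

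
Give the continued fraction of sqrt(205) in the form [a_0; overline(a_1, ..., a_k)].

[14; overline(3, 6, 1, 4, 1, 6, 3, 28)]

Write x_i = (sqrt(205) + m_i)/d_i with (m_0, d_0) = (0, 1). a_0 = floor(sqrt(205)) = 14, since 14^2 = 196 <= 205 < 225 = 15^2.
Iterate m_{i+1} = d_i*a_i - m_i, d_{i+1} = (205 - m_{i+1}^2)/d_i, a_{i+1} = floor((a_0 + m_{i+1})/d_{i+1}):
  m_1 = 1*14 - 0 = 14, d_1 = (205 - 14^2)/1 = 9/1 = 9, a_1 = floor((14 + 14)/9) = 3.
  m_2 = 9*3 - 14 = 13, d_2 = (205 - 13^2)/9 = 36/9 = 4, a_2 = floor((14 + 13)/4) = 6.
  m_3 = 4*6 - 13 = 11, d_3 = (205 - 11^2)/4 = 84/4 = 21, a_3 = floor((14 + 11)/21) = 1.
  m_4 = 21*1 - 11 = 10, d_4 = (205 - 10^2)/21 = 105/21 = 5, a_4 = floor((14 + 10)/5) = 4.
  m_5 = 5*4 - 10 = 10, d_5 = (205 - 10^2)/5 = 105/5 = 21, a_5 = floor((14 + 10)/21) = 1.
  m_6 = 21*1 - 10 = 11, d_6 = (205 - 11^2)/21 = 84/21 = 4, a_6 = floor((14 + 11)/4) = 6.
  m_7 = 4*6 - 11 = 13, d_7 = (205 - 13^2)/4 = 36/4 = 9, a_7 = floor((14 + 13)/9) = 3.
  m_8 = 9*3 - 13 = 14, d_8 = (205 - 14^2)/9 = 9/9 = 1, a_8 = floor((14 + 14)/1) = 28.
  m_9 = 1*28 - 14 = 14, d_9 = (205 - 14^2)/1 = 9/1 = 9: (m_9, d_9) = (m_1, d_1) = (14, 9), so from here the quotients repeat a_1, ..., a_8; the period length is 8.
Hence the expansion of sqrt(205) is a_0 = 14 followed by the repeating block 3, 6, 1, 4, 1, 6, 3, 28 (period 8).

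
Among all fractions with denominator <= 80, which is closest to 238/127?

Expand x = 238/127 as a continued fraction with the Euclidean algorithm:
  238 = 1*127 + 111, so a_0 = 1.
  127 = 1*111 + 16, so a_1 = 1.
  111 = 6*16 + 15, so a_2 = 6.
  16 = 1*15 + 1, so a_3 = 1.
  15 = 15*1 + 0, so a_4 = 15.
so x = [1; 1, 6, 1, 15].
Convergents (p_i = a_i*p_{i-1} + p_{i-2}, q_i = a_i*q_{i-1} + q_{i-2} with p_{-2}=0, p_{-1}=1, q_{-2}=1, q_{-1}=0), until the denominator exceeds 80:
  i=0: a_0=1, p_0 = 1*1 + 0 = 1, q_0 = 1*0 + 1 = 1.
  i=1: a_1=1, p_1 = 1*1 + 1 = 2, q_1 = 1*1 + 0 = 1.
  i=2: a_2=6, p_2 = 6*2 + 1 = 13, q_2 = 6*1 + 1 = 7.
  i=3: a_3=1, p_3 = 1*13 + 2 = 15, q_3 = 1*7 + 1 = 8.
  i=4: a_4=15, p_4 = 15*15 + 13 = 238, q_4 = 15*8 + 7 = 127.
q_4 = 127 > 80, so the last convergent with denominator <= 80 is p_3/q_3 = 15/8.
The closest fraction with denominator <= 80 is either p_3/q_3 or the intermediate fraction (k*p_3 + p_2)/(k*q_3 + q_2) with the largest k >= 1 whose denominator stays <= 80; these approach x as k grows, and every other convergent or intermediate fraction in range is farther away.
Largest k: floor((80 - q_2)/q_3) = floor((80 - 7)/8) = 9.
That gives (9*15 + 13)/(9*8 + 7) = 148/79.
Compare the errors: |x - 15/8| = |238*8 - 15*127|/(127*8) = 1/1016, and |x - 148/79| = |238*79 - 148*127|/(127*79) = 6/10033.
Cross-multiplying, 6*1016 = 6096 < 10033 = 1*10033, so 6/10033 is smaller: the intermediate fraction 148/79 is closer to x than 15/8.

148/79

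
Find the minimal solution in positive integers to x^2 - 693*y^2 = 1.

First expand sqrt(693) as a continued fraction. With x_i = (sqrt(693) + m_i)/d_i and (m_0, d_0) = (0, 1): a_0 = floor(sqrt(693)) = 26, since 26^2 = 676 <= 693 < 729 = 27^2.
Iterate m_{i+1} = d_i*a_i - m_i, d_{i+1} = (693 - m_{i+1}^2)/d_i, a_{i+1} = floor((a_0 + m_{i+1})/d_{i+1}):
  m_1 = 1*26 - 0 = 26, d_1 = (693 - 26^2)/1 = 17/1 = 17, a_1 = floor((26 + 26)/17) = 3.
  m_2 = 17*3 - 26 = 25, d_2 = (693 - 25^2)/17 = 68/17 = 4, a_2 = floor((26 + 25)/4) = 12.
  m_3 = 4*12 - 25 = 23, d_3 = (693 - 23^2)/4 = 164/4 = 41, a_3 = floor((26 + 23)/41) = 1.
  m_4 = 41*1 - 23 = 18, d_4 = (693 - 18^2)/41 = 369/41 = 9, a_4 = floor((26 + 18)/9) = 4.
  m_5 = 9*4 - 18 = 18, d_5 = (693 - 18^2)/9 = 369/9 = 41, a_5 = floor((26 + 18)/41) = 1.
  m_6 = 41*1 - 18 = 23, d_6 = (693 - 23^2)/41 = 164/41 = 4, a_6 = floor((26 + 23)/4) = 12.
  m_7 = 4*12 - 23 = 25, d_7 = (693 - 25^2)/4 = 68/4 = 17, a_7 = floor((26 + 25)/17) = 3.
  m_8 = 17*3 - 25 = 26, d_8 = (693 - 26^2)/17 = 17/17 = 1, a_8 = floor((26 + 26)/1) = 52.
  m_9 = 1*52 - 26 = 26, d_9 = (693 - 26^2)/1 = 17/1 = 17: (m_9, d_9) = (m_1, d_1) = (26, 17), so from here the quotients repeat a_1, ..., a_8; the period length is 8.
So sqrt(693) = [26; (3, 12, 1, 4, 1, 12, 3, 52)] with period length k = 8.
k is even, so the fundamental solution of x^2 - 693y^2 = 1 is (p_{k-1}, q_{k-1}) = (p_7, q_7); compute convergents through index 7.
Convergents (p_i = a_i*p_{i-1} + p_{i-2}, q_i = a_i*q_{i-1} + q_{i-2} with p_{-2}=0, p_{-1}=1, q_{-2}=1, q_{-1}=0):
  i=0: a_0=26, p_0 = 26*1 + 0 = 26, q_0 = 26*0 + 1 = 1.
  i=1: a_1=3, p_1 = 3*26 + 1 = 79, q_1 = 3*1 + 0 = 3.
  i=2: a_2=12, p_2 = 12*79 + 26 = 974, q_2 = 12*3 + 1 = 37.
  i=3: a_3=1, p_3 = 1*974 + 79 = 1053, q_3 = 1*37 + 3 = 40.
  i=4: a_4=4, p_4 = 4*1053 + 974 = 5186, q_4 = 4*40 + 37 = 197.
  i=5: a_5=1, p_5 = 1*5186 + 1053 = 6239, q_5 = 1*197 + 40 = 237.
  i=6: a_6=12, p_6 = 12*6239 + 5186 = 80054, q_6 = 12*237 + 197 = 3041.
  i=7: a_7=3, p_7 = 3*80054 + 6239 = 246401, q_7 = 3*3041 + 237 = 9360.
Check: 246401^2 - 693*9360^2 = 60713452801 - 60713452800 = 1, so (x, y) = (246401, 9360) solves the equation, and by the theorem it is the least positive solution.

(x, y) = (246401, 9360)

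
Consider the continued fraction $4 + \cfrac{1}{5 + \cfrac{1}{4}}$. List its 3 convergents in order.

Using the convergent recurrence p_i = a_i*p_{i-1} + p_{i-2}, q_i = a_i*q_{i-1} + q_{i-2} with p_{-2}=0, p_{-1}=1, q_{-2}=1, q_{-1}=0:
  i=0: a_0=4, p_0 = 4*1 + 0 = 4, q_0 = 4*0 + 1 = 1.
  i=1: a_1=5, p_1 = 5*4 + 1 = 21, q_1 = 5*1 + 0 = 5.
  i=2: a_2=4, p_2 = 4*21 + 4 = 88, q_2 = 4*5 + 1 = 21.

4/1, 21/5, 88/21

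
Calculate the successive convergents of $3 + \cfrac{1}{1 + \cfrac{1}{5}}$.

Using the convergent recurrence p_i = a_i*p_{i-1} + p_{i-2}, q_i = a_i*q_{i-1} + q_{i-2} with p_{-2}=0, p_{-1}=1, q_{-2}=1, q_{-1}=0:
  i=0: a_0=3, p_0 = 3*1 + 0 = 3, q_0 = 3*0 + 1 = 1.
  i=1: a_1=1, p_1 = 1*3 + 1 = 4, q_1 = 1*1 + 0 = 1.
  i=2: a_2=5, p_2 = 5*4 + 3 = 23, q_2 = 5*1 + 1 = 6.

3/1, 4/1, 23/6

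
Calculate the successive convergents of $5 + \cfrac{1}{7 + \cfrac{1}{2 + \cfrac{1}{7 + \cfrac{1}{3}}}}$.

5/1, 36/7, 77/15, 575/112, 1802/351

Using the convergent recurrence p_i = a_i*p_{i-1} + p_{i-2}, q_i = a_i*q_{i-1} + q_{i-2} with p_{-2}=0, p_{-1}=1, q_{-2}=1, q_{-1}=0:
  i=0: a_0=5, p_0 = 5*1 + 0 = 5, q_0 = 5*0 + 1 = 1.
  i=1: a_1=7, p_1 = 7*5 + 1 = 36, q_1 = 7*1 + 0 = 7.
  i=2: a_2=2, p_2 = 2*36 + 5 = 77, q_2 = 2*7 + 1 = 15.
  i=3: a_3=7, p_3 = 7*77 + 36 = 575, q_3 = 7*15 + 7 = 112.
  i=4: a_4=3, p_4 = 3*575 + 77 = 1802, q_4 = 3*112 + 15 = 351.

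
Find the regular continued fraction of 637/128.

Run the Euclidean algorithm on 637 and 128; the successive quotients are the partial quotients a_0, a_1, ... (each step inverts the fractional part left over by the previous one):
  637 = 4*128 + 125, so a_0 = 4.
  128 = 1*125 + 3, so a_1 = 1.
  125 = 41*3 + 2, so a_2 = 41.
  3 = 1*2 + 1, so a_3 = 1.
  2 = 2*1 + 0, so a_4 = 2.
The remainder reaches 0 after 5 divisions, so the expansion has 5 partial quotients, read off in order.

[4; 1, 41, 1, 2]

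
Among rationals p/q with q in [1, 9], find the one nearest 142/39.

29/8

Expand x = 142/39 as a continued fraction with the Euclidean algorithm:
  142 = 3*39 + 25, so a_0 = 3.
  39 = 1*25 + 14, so a_1 = 1.
  25 = 1*14 + 11, so a_2 = 1.
  14 = 1*11 + 3, so a_3 = 1.
  11 = 3*3 + 2, so a_4 = 3.
  3 = 1*2 + 1, so a_5 = 1.
  2 = 2*1 + 0, so a_6 = 2.
so x = [3; 1, 1, 1, 3, 1, 2].
Convergents (p_i = a_i*p_{i-1} + p_{i-2}, q_i = a_i*q_{i-1} + q_{i-2} with p_{-2}=0, p_{-1}=1, q_{-2}=1, q_{-1}=0), until the denominator exceeds 9:
  i=0: a_0=3, p_0 = 3*1 + 0 = 3, q_0 = 3*0 + 1 = 1.
  i=1: a_1=1, p_1 = 1*3 + 1 = 4, q_1 = 1*1 + 0 = 1.
  i=2: a_2=1, p_2 = 1*4 + 3 = 7, q_2 = 1*1 + 1 = 2.
  i=3: a_3=1, p_3 = 1*7 + 4 = 11, q_3 = 1*2 + 1 = 3.
  i=4: a_4=3, p_4 = 3*11 + 7 = 40, q_4 = 3*3 + 2 = 11.
q_4 = 11 > 9, so the last convergent with denominator <= 9 is p_3/q_3 = 11/3.
The closest fraction with denominator <= 9 is either p_3/q_3 or the intermediate fraction (k*p_3 + p_2)/(k*q_3 + q_2) with the largest k >= 1 whose denominator stays <= 9; these approach x as k grows, and every other convergent or intermediate fraction in range is farther away.
Largest k: floor((9 - q_2)/q_3) = floor((9 - 2)/3) = 2.
That gives (2*11 + 7)/(2*3 + 2) = 29/8.
Compare the errors: |x - 11/3| = |142*3 - 11*39|/(39*3) = 3/117, and |x - 29/8| = |142*8 - 29*39|/(39*8) = 5/312.
Cross-multiplying, 5*117 = 585 < 936 = 3*312, so 5/312 is smaller: the intermediate fraction 29/8 is closer to x than 11/3.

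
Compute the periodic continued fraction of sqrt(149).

Write x_i = (sqrt(149) + m_i)/d_i with (m_0, d_0) = (0, 1). a_0 = floor(sqrt(149)) = 12, since 12^2 = 144 <= 149 < 169 = 13^2.
Iterate m_{i+1} = d_i*a_i - m_i, d_{i+1} = (149 - m_{i+1}^2)/d_i, a_{i+1} = floor((a_0 + m_{i+1})/d_{i+1}):
  m_1 = 1*12 - 0 = 12, d_1 = (149 - 12^2)/1 = 5/1 = 5, a_1 = floor((12 + 12)/5) = 4.
  m_2 = 5*4 - 12 = 8, d_2 = (149 - 8^2)/5 = 85/5 = 17, a_2 = floor((12 + 8)/17) = 1.
  m_3 = 17*1 - 8 = 9, d_3 = (149 - 9^2)/17 = 68/17 = 4, a_3 = floor((12 + 9)/4) = 5.
  m_4 = 4*5 - 9 = 11, d_4 = (149 - 11^2)/4 = 28/4 = 7, a_4 = floor((12 + 11)/7) = 3.
  m_5 = 7*3 - 11 = 10, d_5 = (149 - 10^2)/7 = 49/7 = 7, a_5 = floor((12 + 10)/7) = 3.
  m_6 = 7*3 - 10 = 11, d_6 = (149 - 11^2)/7 = 28/7 = 4, a_6 = floor((12 + 11)/4) = 5.
  m_7 = 4*5 - 11 = 9, d_7 = (149 - 9^2)/4 = 68/4 = 17, a_7 = floor((12 + 9)/17) = 1.
  m_8 = 17*1 - 9 = 8, d_8 = (149 - 8^2)/17 = 85/17 = 5, a_8 = floor((12 + 8)/5) = 4.
  m_9 = 5*4 - 8 = 12, d_9 = (149 - 12^2)/5 = 5/5 = 1, a_9 = floor((12 + 12)/1) = 24.
  m_10 = 1*24 - 12 = 12, d_10 = (149 - 12^2)/1 = 5/1 = 5: (m_10, d_10) = (m_1, d_1) = (12, 5), so from here the quotients repeat a_1, ..., a_9; the period length is 9.
Hence the expansion of sqrt(149) is a_0 = 12 followed by the repeating block 4, 1, 5, 3, 3, 5, 1, 4, 24 (period 9).

[12; (4, 1, 5, 3, 3, 5, 1, 4, 24)]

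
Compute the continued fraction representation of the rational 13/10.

[1; 3, 3]

Run the Euclidean algorithm on 13 and 10; the successive quotients are the partial quotients a_0, a_1, ... (each step inverts the fractional part left over by the previous one):
  13 = 1*10 + 3, so a_0 = 1.
  10 = 3*3 + 1, so a_1 = 3.
  3 = 3*1 + 0, so a_2 = 3.
The remainder reaches 0 after 3 divisions, so the expansion has 3 partial quotients, read off in order.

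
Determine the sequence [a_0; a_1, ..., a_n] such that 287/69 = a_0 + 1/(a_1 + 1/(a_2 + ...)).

Run the Euclidean algorithm on 287 and 69; the successive quotients are the partial quotients a_0, a_1, ... (each step inverts the fractional part left over by the previous one):
  287 = 4*69 + 11, so a_0 = 4.
  69 = 6*11 + 3, so a_1 = 6.
  11 = 3*3 + 2, so a_2 = 3.
  3 = 1*2 + 1, so a_3 = 1.
  2 = 2*1 + 0, so a_4 = 2.
The remainder reaches 0 after 5 divisions, so the expansion has 5 partial quotients, read off in order.

[4; 6, 3, 1, 2]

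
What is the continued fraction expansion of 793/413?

Run the Euclidean algorithm on 793 and 413; the successive quotients are the partial quotients a_0, a_1, ... (each step inverts the fractional part left over by the previous one):
  793 = 1*413 + 380, so a_0 = 1.
  413 = 1*380 + 33, so a_1 = 1.
  380 = 11*33 + 17, so a_2 = 11.
  33 = 1*17 + 16, so a_3 = 1.
  17 = 1*16 + 1, so a_4 = 1.
  16 = 16*1 + 0, so a_5 = 16.
The remainder reaches 0 after 6 divisions, so the expansion has 6 partial quotients, read off in order.

[1; 1, 11, 1, 1, 16]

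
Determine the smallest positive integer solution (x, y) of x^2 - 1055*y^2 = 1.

(x, y) = (1689, 52)

First expand sqrt(1055) as a continued fraction. With x_i = (sqrt(1055) + m_i)/d_i and (m_0, d_0) = (0, 1): a_0 = floor(sqrt(1055)) = 32, since 32^2 = 1024 <= 1055 < 1089 = 33^2.
Iterate m_{i+1} = d_i*a_i - m_i, d_{i+1} = (1055 - m_{i+1}^2)/d_i, a_{i+1} = floor((a_0 + m_{i+1})/d_{i+1}):
  m_1 = 1*32 - 0 = 32, d_1 = (1055 - 32^2)/1 = 31/1 = 31, a_1 = floor((32 + 32)/31) = 2.
  m_2 = 31*2 - 32 = 30, d_2 = (1055 - 30^2)/31 = 155/31 = 5, a_2 = floor((32 + 30)/5) = 12.
  m_3 = 5*12 - 30 = 30, d_3 = (1055 - 30^2)/5 = 155/5 = 31, a_3 = floor((32 + 30)/31) = 2.
  m_4 = 31*2 - 30 = 32, d_4 = (1055 - 32^2)/31 = 31/31 = 1, a_4 = floor((32 + 32)/1) = 64.
  m_5 = 1*64 - 32 = 32, d_5 = (1055 - 32^2)/1 = 31/1 = 31: (m_5, d_5) = (m_1, d_1) = (32, 31), so from here the quotients repeat a_1, ..., a_4; the period length is 4.
So sqrt(1055) = [32; (2, 12, 2, 64)] with period length k = 4.
k is even, so the fundamental solution of x^2 - 1055y^2 = 1 is (p_{k-1}, q_{k-1}) = (p_3, q_3); compute convergents through index 3.
Convergents (p_i = a_i*p_{i-1} + p_{i-2}, q_i = a_i*q_{i-1} + q_{i-2} with p_{-2}=0, p_{-1}=1, q_{-2}=1, q_{-1}=0):
  i=0: a_0=32, p_0 = 32*1 + 0 = 32, q_0 = 32*0 + 1 = 1.
  i=1: a_1=2, p_1 = 2*32 + 1 = 65, q_1 = 2*1 + 0 = 2.
  i=2: a_2=12, p_2 = 12*65 + 32 = 812, q_2 = 12*2 + 1 = 25.
  i=3: a_3=2, p_3 = 2*812 + 65 = 1689, q_3 = 2*25 + 2 = 52.
Check: 1689^2 - 1055*52^2 = 2852721 - 2852720 = 1, so (x, y) = (1689, 52) solves the equation, and by the theorem it is the least positive solution.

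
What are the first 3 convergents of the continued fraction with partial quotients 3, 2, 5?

Using the convergent recurrence p_i = a_i*p_{i-1} + p_{i-2}, q_i = a_i*q_{i-1} + q_{i-2} with p_{-2}=0, p_{-1}=1, q_{-2}=1, q_{-1}=0:
  i=0: a_0=3, p_0 = 3*1 + 0 = 3, q_0 = 3*0 + 1 = 1.
  i=1: a_1=2, p_1 = 2*3 + 1 = 7, q_1 = 2*1 + 0 = 2.
  i=2: a_2=5, p_2 = 5*7 + 3 = 38, q_2 = 5*2 + 1 = 11.

3/1, 7/2, 38/11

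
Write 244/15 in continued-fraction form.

[16; 3, 1, 3]

Run the Euclidean algorithm on 244 and 15; the successive quotients are the partial quotients a_0, a_1, ... (each step inverts the fractional part left over by the previous one):
  244 = 16*15 + 4, so a_0 = 16.
  15 = 3*4 + 3, so a_1 = 3.
  4 = 1*3 + 1, so a_2 = 1.
  3 = 3*1 + 0, so a_3 = 3.
The remainder reaches 0 after 4 divisions, so the expansion has 4 partial quotients, read off in order.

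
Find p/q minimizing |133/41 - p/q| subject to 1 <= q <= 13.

Expand x = 133/41 as a continued fraction with the Euclidean algorithm:
  133 = 3*41 + 10, so a_0 = 3.
  41 = 4*10 + 1, so a_1 = 4.
  10 = 10*1 + 0, so a_2 = 10.
so x = [3; 4, 10].
Convergents (p_i = a_i*p_{i-1} + p_{i-2}, q_i = a_i*q_{i-1} + q_{i-2} with p_{-2}=0, p_{-1}=1, q_{-2}=1, q_{-1}=0), until the denominator exceeds 13:
  i=0: a_0=3, p_0 = 3*1 + 0 = 3, q_0 = 3*0 + 1 = 1.
  i=1: a_1=4, p_1 = 4*3 + 1 = 13, q_1 = 4*1 + 0 = 4.
  i=2: a_2=10, p_2 = 10*13 + 3 = 133, q_2 = 10*4 + 1 = 41.
q_2 = 41 > 13, so the last convergent with denominator <= 13 is p_1/q_1 = 13/4.
The closest fraction with denominator <= 13 is either p_1/q_1 or the intermediate fraction (k*p_1 + p_0)/(k*q_1 + q_0) with the largest k >= 1 whose denominator stays <= 13; these approach x as k grows, and every other convergent or intermediate fraction in range is farther away.
Largest k: floor((13 - q_0)/q_1) = floor((13 - 1)/4) = 3.
That gives (3*13 + 3)/(3*4 + 1) = 42/13.
Compare the errors: |x - 13/4| = |133*4 - 13*41|/(41*4) = 1/164, and |x - 42/13| = |133*13 - 42*41|/(41*13) = 7/533.
Cross-multiplying, 1*533 = 533 < 1148 = 7*164, so 1/164 is smaller: the convergent 13/4 is closer to x than 42/13.

13/4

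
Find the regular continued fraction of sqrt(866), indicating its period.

[29; (2, 2, 1, 28, 1, 2, 2, 58)]

Write x_i = (sqrt(866) + m_i)/d_i with (m_0, d_0) = (0, 1). a_0 = floor(sqrt(866)) = 29, since 29^2 = 841 <= 866 < 900 = 30^2.
Iterate m_{i+1} = d_i*a_i - m_i, d_{i+1} = (866 - m_{i+1}^2)/d_i, a_{i+1} = floor((a_0 + m_{i+1})/d_{i+1}):
  m_1 = 1*29 - 0 = 29, d_1 = (866 - 29^2)/1 = 25/1 = 25, a_1 = floor((29 + 29)/25) = 2.
  m_2 = 25*2 - 29 = 21, d_2 = (866 - 21^2)/25 = 425/25 = 17, a_2 = floor((29 + 21)/17) = 2.
  m_3 = 17*2 - 21 = 13, d_3 = (866 - 13^2)/17 = 697/17 = 41, a_3 = floor((29 + 13)/41) = 1.
  m_4 = 41*1 - 13 = 28, d_4 = (866 - 28^2)/41 = 82/41 = 2, a_4 = floor((29 + 28)/2) = 28.
  m_5 = 2*28 - 28 = 28, d_5 = (866 - 28^2)/2 = 82/2 = 41, a_5 = floor((29 + 28)/41) = 1.
  m_6 = 41*1 - 28 = 13, d_6 = (866 - 13^2)/41 = 697/41 = 17, a_6 = floor((29 + 13)/17) = 2.
  m_7 = 17*2 - 13 = 21, d_7 = (866 - 21^2)/17 = 425/17 = 25, a_7 = floor((29 + 21)/25) = 2.
  m_8 = 25*2 - 21 = 29, d_8 = (866 - 29^2)/25 = 25/25 = 1, a_8 = floor((29 + 29)/1) = 58.
  m_9 = 1*58 - 29 = 29, d_9 = (866 - 29^2)/1 = 25/1 = 25: (m_9, d_9) = (m_1, d_1) = (29, 25), so from here the quotients repeat a_1, ..., a_8; the period length is 8.
Hence the expansion of sqrt(866) is a_0 = 29 followed by the repeating block 2, 2, 1, 28, 1, 2, 2, 58 (period 8).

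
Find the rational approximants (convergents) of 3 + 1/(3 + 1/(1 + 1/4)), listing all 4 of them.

Using the convergent recurrence p_i = a_i*p_{i-1} + p_{i-2}, q_i = a_i*q_{i-1} + q_{i-2} with p_{-2}=0, p_{-1}=1, q_{-2}=1, q_{-1}=0:
  i=0: a_0=3, p_0 = 3*1 + 0 = 3, q_0 = 3*0 + 1 = 1.
  i=1: a_1=3, p_1 = 3*3 + 1 = 10, q_1 = 3*1 + 0 = 3.
  i=2: a_2=1, p_2 = 1*10 + 3 = 13, q_2 = 1*3 + 1 = 4.
  i=3: a_3=4, p_3 = 4*13 + 10 = 62, q_3 = 4*4 + 3 = 19.

3/1, 10/3, 13/4, 62/19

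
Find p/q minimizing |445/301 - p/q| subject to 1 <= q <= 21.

Expand x = 445/301 as a continued fraction with the Euclidean algorithm:
  445 = 1*301 + 144, so a_0 = 1.
  301 = 2*144 + 13, so a_1 = 2.
  144 = 11*13 + 1, so a_2 = 11.
  13 = 13*1 + 0, so a_3 = 13.
so x = [1; 2, 11, 13].
Convergents (p_i = a_i*p_{i-1} + p_{i-2}, q_i = a_i*q_{i-1} + q_{i-2} with p_{-2}=0, p_{-1}=1, q_{-2}=1, q_{-1}=0), until the denominator exceeds 21:
  i=0: a_0=1, p_0 = 1*1 + 0 = 1, q_0 = 1*0 + 1 = 1.
  i=1: a_1=2, p_1 = 2*1 + 1 = 3, q_1 = 2*1 + 0 = 2.
  i=2: a_2=11, p_2 = 11*3 + 1 = 34, q_2 = 11*2 + 1 = 23.
q_2 = 23 > 21, so the last convergent with denominator <= 21 is p_1/q_1 = 3/2.
The closest fraction with denominator <= 21 is either p_1/q_1 or the intermediate fraction (k*p_1 + p_0)/(k*q_1 + q_0) with the largest k >= 1 whose denominator stays <= 21; these approach x as k grows, and every other convergent or intermediate fraction in range is farther away.
Largest k: floor((21 - q_0)/q_1) = floor((21 - 1)/2) = 10.
That gives (10*3 + 1)/(10*2 + 1) = 31/21.
Compare the errors: |x - 3/2| = |445*2 - 3*301|/(301*2) = 13/602, and |x - 31/21| = |445*21 - 31*301|/(301*21) = 14/6321.
Cross-multiplying, 14*602 = 8428 < 82173 = 13*6321, so 14/6321 is smaller: the intermediate fraction 31/21 is closer to x than 3/2.

31/21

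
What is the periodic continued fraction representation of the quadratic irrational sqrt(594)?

Write x_i = (sqrt(594) + m_i)/d_i with (m_0, d_0) = (0, 1). a_0 = floor(sqrt(594)) = 24, since 24^2 = 576 <= 594 < 625 = 25^2.
Iterate m_{i+1} = d_i*a_i - m_i, d_{i+1} = (594 - m_{i+1}^2)/d_i, a_{i+1} = floor((a_0 + m_{i+1})/d_{i+1}):
  m_1 = 1*24 - 0 = 24, d_1 = (594 - 24^2)/1 = 18/1 = 18, a_1 = floor((24 + 24)/18) = 2.
  m_2 = 18*2 - 24 = 12, d_2 = (594 - 12^2)/18 = 450/18 = 25, a_2 = floor((24 + 12)/25) = 1.
  m_3 = 25*1 - 12 = 13, d_3 = (594 - 13^2)/25 = 425/25 = 17, a_3 = floor((24 + 13)/17) = 2.
  m_4 = 17*2 - 13 = 21, d_4 = (594 - 21^2)/17 = 153/17 = 9, a_4 = floor((24 + 21)/9) = 5.
  m_5 = 9*5 - 21 = 24, d_5 = (594 - 24^2)/9 = 18/9 = 2, a_5 = floor((24 + 24)/2) = 24.
  m_6 = 2*24 - 24 = 24, d_6 = (594 - 24^2)/2 = 18/2 = 9, a_6 = floor((24 + 24)/9) = 5.
  m_7 = 9*5 - 24 = 21, d_7 = (594 - 21^2)/9 = 153/9 = 17, a_7 = floor((24 + 21)/17) = 2.
  m_8 = 17*2 - 21 = 13, d_8 = (594 - 13^2)/17 = 425/17 = 25, a_8 = floor((24 + 13)/25) = 1.
  m_9 = 25*1 - 13 = 12, d_9 = (594 - 12^2)/25 = 450/25 = 18, a_9 = floor((24 + 12)/18) = 2.
  m_10 = 18*2 - 12 = 24, d_10 = (594 - 24^2)/18 = 18/18 = 1, a_10 = floor((24 + 24)/1) = 48.
  m_11 = 1*48 - 24 = 24, d_11 = (594 - 24^2)/1 = 18/1 = 18: (m_11, d_11) = (m_1, d_1) = (24, 18), so from here the quotients repeat a_1, ..., a_10; the period length is 10.
Hence the expansion of sqrt(594) is a_0 = 24 followed by the repeating block 2, 1, 2, 5, 24, 5, 2, 1, 2, 48 (period 10).

[24; (2, 1, 2, 5, 24, 5, 2, 1, 2, 48)]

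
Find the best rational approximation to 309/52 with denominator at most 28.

101/17

Expand x = 309/52 as a continued fraction with the Euclidean algorithm:
  309 = 5*52 + 49, so a_0 = 5.
  52 = 1*49 + 3, so a_1 = 1.
  49 = 16*3 + 1, so a_2 = 16.
  3 = 3*1 + 0, so a_3 = 3.
so x = [5; 1, 16, 3].
Convergents (p_i = a_i*p_{i-1} + p_{i-2}, q_i = a_i*q_{i-1} + q_{i-2} with p_{-2}=0, p_{-1}=1, q_{-2}=1, q_{-1}=0), until the denominator exceeds 28:
  i=0: a_0=5, p_0 = 5*1 + 0 = 5, q_0 = 5*0 + 1 = 1.
  i=1: a_1=1, p_1 = 1*5 + 1 = 6, q_1 = 1*1 + 0 = 1.
  i=2: a_2=16, p_2 = 16*6 + 5 = 101, q_2 = 16*1 + 1 = 17.
  i=3: a_3=3, p_3 = 3*101 + 6 = 309, q_3 = 3*17 + 1 = 52.
q_3 = 52 > 28, so the last convergent with denominator <= 28 is p_2/q_2 = 101/17.
The closest fraction with denominator <= 28 is either p_2/q_2 or the intermediate fraction (k*p_2 + p_1)/(k*q_2 + q_1) with the largest k >= 1 whose denominator stays <= 28; these approach x as k grows, and every other convergent or intermediate fraction in range is farther away.
Largest k: floor((28 - q_1)/q_2) = floor((28 - 1)/17) = 1.
That gives (1*101 + 6)/(1*17 + 1) = 107/18.
Compare the errors: |x - 101/17| = |309*17 - 101*52|/(52*17) = 1/884, and |x - 107/18| = |309*18 - 107*52|/(52*18) = 2/936.
Cross-multiplying, 1*936 = 936 < 1768 = 2*884, so 1/884 is smaller: the convergent 101/17 is closer to x than 107/18.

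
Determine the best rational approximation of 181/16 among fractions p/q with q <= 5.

34/3

Expand x = 181/16 as a continued fraction with the Euclidean algorithm:
  181 = 11*16 + 5, so a_0 = 11.
  16 = 3*5 + 1, so a_1 = 3.
  5 = 5*1 + 0, so a_2 = 5.
so x = [11; 3, 5].
Convergents (p_i = a_i*p_{i-1} + p_{i-2}, q_i = a_i*q_{i-1} + q_{i-2} with p_{-2}=0, p_{-1}=1, q_{-2}=1, q_{-1}=0), until the denominator exceeds 5:
  i=0: a_0=11, p_0 = 11*1 + 0 = 11, q_0 = 11*0 + 1 = 1.
  i=1: a_1=3, p_1 = 3*11 + 1 = 34, q_1 = 3*1 + 0 = 3.
  i=2: a_2=5, p_2 = 5*34 + 11 = 181, q_2 = 5*3 + 1 = 16.
q_2 = 16 > 5, so the last convergent with denominator <= 5 is p_1/q_1 = 34/3.
The closest fraction with denominator <= 5 is either p_1/q_1 or the intermediate fraction (k*p_1 + p_0)/(k*q_1 + q_0) with the largest k >= 1 whose denominator stays <= 5; these approach x as k grows, and every other convergent or intermediate fraction in range is farther away.
Largest k: floor((5 - q_0)/q_1) = floor((5 - 1)/3) = 1.
That gives (1*34 + 11)/(1*3 + 1) = 45/4.
Compare the errors: |x - 34/3| = |181*3 - 34*16|/(16*3) = 1/48, and |x - 45/4| = |181*4 - 45*16|/(16*4) = 4/64.
Cross-multiplying, 1*64 = 64 < 192 = 4*48, so 1/48 is smaller: the convergent 34/3 is closer to x than 45/4.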